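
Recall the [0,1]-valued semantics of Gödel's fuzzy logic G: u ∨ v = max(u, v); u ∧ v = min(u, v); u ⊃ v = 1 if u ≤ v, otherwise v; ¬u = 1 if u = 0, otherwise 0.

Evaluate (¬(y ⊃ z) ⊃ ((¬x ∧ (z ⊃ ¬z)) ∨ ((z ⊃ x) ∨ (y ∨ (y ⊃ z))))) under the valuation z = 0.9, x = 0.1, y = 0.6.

(y ⊃ z): 0.6 ≤ 0.9, so result = 1
¬(y ⊃ z): Gödel ¬ of 1 = 0 (operand ≠ 0)
¬x: Gödel ¬ of 0.1 = 0 (operand ≠ 0)
¬z: Gödel ¬ of 0.9 = 0 (operand ≠ 0)
(z ⊃ ¬z): 0.9 > 0, so result = 0
(¬x ∧ (z ⊃ ¬z)) = min(0, 0) = 0
(z ⊃ x): 0.9 > 0.1, so result = 0.1
(y ⊃ z): 0.6 ≤ 0.9, so result = 1
(y ∨ (y ⊃ z)) = max(0.6, 1) = 1
((z ⊃ x) ∨ (y ∨ (y ⊃ z))) = max(0.1, 1) = 1
((¬x ∧ (z ⊃ ¬z)) ∨ ((z ⊃ x) ∨ (y ∨ (y ⊃ z)))) = max(0, 1) = 1
(¬(y ⊃ z) ⊃ ((¬x ∧ (z ⊃ ¬z)) ∨ ((z ⊃ x) ∨ (y ∨ (y ⊃ z))))): 0 ≤ 1, so result = 1

1.00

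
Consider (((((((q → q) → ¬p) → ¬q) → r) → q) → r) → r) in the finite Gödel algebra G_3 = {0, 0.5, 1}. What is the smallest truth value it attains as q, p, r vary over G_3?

The minimum is attained at q = 0, p = 0, r = 0.5:
  (q → q): 0 ≤ 0, so result = 1
  ¬p: Gödel ¬ of 0 = 1 (operand is 0)
  ((q → q) → ¬p): 1 ≤ 1, so result = 1
  ¬q: Gödel ¬ of 0 = 1 (operand is 0)
  (((q → q) → ¬p) → ¬q): 1 ≤ 1, so result = 1
  ((((q → q) → ¬p) → ¬q) → r): 1 > 0.5, so result = 0.5
  (((((q → q) → ¬p) → ¬q) → r) → q): 0.5 > 0, so result = 0
  ((((((q → q) → ¬p) → ¬q) → r) → q) → r): 0 ≤ 0.5, so result = 1
  (((((((q → q) → ¬p) → ¬q) → r) → q) → r) → r): 1 > 0.5, so result = 0.5
Checking all 27 assignments confirms none give a value below 0.50.

0.50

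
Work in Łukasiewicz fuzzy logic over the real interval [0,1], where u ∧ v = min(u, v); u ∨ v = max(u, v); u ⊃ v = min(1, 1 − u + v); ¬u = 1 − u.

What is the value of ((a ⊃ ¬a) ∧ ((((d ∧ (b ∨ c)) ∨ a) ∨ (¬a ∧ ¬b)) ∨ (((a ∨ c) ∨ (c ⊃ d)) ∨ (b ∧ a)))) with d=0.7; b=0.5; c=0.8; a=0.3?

¬a: Łukasiewicz ¬ gives 1 − 0.3 = 0.7
(a ⊃ ¬a): min(1, 1 − 0.3 + 0.7) = 1
(b ∨ c) = max(0.5, 0.8) = 0.8
(d ∧ (b ∨ c)) = min(0.7, 0.8) = 0.7
((d ∧ (b ∨ c)) ∨ a) = max(0.7, 0.3) = 0.7
¬a: Łukasiewicz ¬ gives 1 − 0.3 = 0.7
¬b: Łukasiewicz ¬ gives 1 − 0.5 = 0.5
(¬a ∧ ¬b) = min(0.7, 0.5) = 0.5
(((d ∧ (b ∨ c)) ∨ a) ∨ (¬a ∧ ¬b)) = max(0.7, 0.5) = 0.7
(a ∨ c) = max(0.3, 0.8) = 0.8
(c ⊃ d): min(1, 1 − 0.8 + 0.7) = 0.9
((a ∨ c) ∨ (c ⊃ d)) = max(0.8, 0.9) = 0.9
(b ∧ a) = min(0.5, 0.3) = 0.3
(((a ∨ c) ∨ (c ⊃ d)) ∨ (b ∧ a)) = max(0.9, 0.3) = 0.9
((((d ∧ (b ∨ c)) ∨ a) ∨ (¬a ∧ ¬b)) ∨ (((a ∨ c) ∨ (c ⊃ d)) ∨ (b ∧ a))) = max(0.7, 0.9) = 0.9
((a ⊃ ¬a) ∧ ((((d ∧ (b ∨ c)) ∨ a) ∨ (¬a ∧ ¬b)) ∨ (((a ∨ c) ∨ (c ⊃ d)) ∨ (b ∧ a)))) = min(1, 0.9) = 0.9

0.90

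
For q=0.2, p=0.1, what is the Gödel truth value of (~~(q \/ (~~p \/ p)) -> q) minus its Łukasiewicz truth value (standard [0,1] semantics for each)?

-0.80

Gödel evaluation:
  ~p: Gödel ¬ of 0.1 = 0 (operand ≠ 0)
  ~~p: Gödel ¬ of 0 = 1 (operand is 0)
  (~~p \/ p) = max(1, 0.1) = 1
  (q \/ (~~p \/ p)) = max(0.2, 1) = 1
  ~(q \/ (~~p \/ p)): Gödel ¬ of 1 = 0 (operand ≠ 0)
  ~~(q \/ (~~p \/ p)): Gödel ¬ of 0 = 1 (operand is 0)
  (~~(q \/ (~~p \/ p)) -> q): 1 > 0.2, so result = 0.2
  Gödel value = 0.2
Łukasiewicz evaluation:
  ~p: Łukasiewicz ¬ gives 1 − 0.1 = 0.9
  ~~p: Łukasiewicz ¬ gives 1 − 0.9 = 0.1
  (~~p \/ p) = max(0.1, 0.1) = 0.1
  (q \/ (~~p \/ p)) = max(0.2, 0.1) = 0.2
  ~(q \/ (~~p \/ p)): Łukasiewicz ¬ gives 1 − 0.2 = 0.8
  ~~(q \/ (~~p \/ p)): Łukasiewicz ¬ gives 1 − 0.8 = 0.2
  (~~(q \/ (~~p \/ p)) -> q): min(1, 1 − 0.2 + 0.2) = 1
  Łukasiewicz value = 1
Difference: 0.2 − 1 = -0.80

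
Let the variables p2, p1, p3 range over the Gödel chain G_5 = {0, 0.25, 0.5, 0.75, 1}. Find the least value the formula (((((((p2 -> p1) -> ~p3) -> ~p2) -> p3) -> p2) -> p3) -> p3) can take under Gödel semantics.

0.25

The minimum is attained at p2 = 0, p1 = 0, p3 = 0.25:
  (p2 -> p1): 0 ≤ 0, so result = 1
  ~p3: Gödel ¬ of 0.25 = 0 (operand ≠ 0)
  ((p2 -> p1) -> ~p3): 1 > 0, so result = 0
  ~p2: Gödel ¬ of 0 = 1 (operand is 0)
  (((p2 -> p1) -> ~p3) -> ~p2): 0 ≤ 1, so result = 1
  ((((p2 -> p1) -> ~p3) -> ~p2) -> p3): 1 > 0.25, so result = 0.25
  (((((p2 -> p1) -> ~p3) -> ~p2) -> p3) -> p2): 0.25 > 0, so result = 0
  ((((((p2 -> p1) -> ~p3) -> ~p2) -> p3) -> p2) -> p3): 0 ≤ 0.25, so result = 1
  (((((((p2 -> p1) -> ~p3) -> ~p2) -> p3) -> p2) -> p3) -> p3): 1 > 0.25, so result = 0.25
Checking all 125 assignments confirms none give a value below 0.25.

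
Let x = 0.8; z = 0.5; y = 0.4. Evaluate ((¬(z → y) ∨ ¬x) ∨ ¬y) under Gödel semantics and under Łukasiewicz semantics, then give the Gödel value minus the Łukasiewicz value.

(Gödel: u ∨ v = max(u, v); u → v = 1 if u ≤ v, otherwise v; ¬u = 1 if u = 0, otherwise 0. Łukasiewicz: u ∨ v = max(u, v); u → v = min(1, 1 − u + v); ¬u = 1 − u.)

Gödel evaluation:
  (z → y): 0.5 > 0.4, so result = 0.4
  ¬(z → y): Gödel ¬ of 0.4 = 0 (operand ≠ 0)
  ¬x: Gödel ¬ of 0.8 = 0 (operand ≠ 0)
  (¬(z → y) ∨ ¬x) = max(0, 0) = 0
  ¬y: Gödel ¬ of 0.4 = 0 (operand ≠ 0)
  ((¬(z → y) ∨ ¬x) ∨ ¬y) = max(0, 0) = 0
  Gödel value = 0
Łukasiewicz evaluation:
  (z → y): min(1, 1 − 0.5 + 0.4) = 0.9
  ¬(z → y): Łukasiewicz ¬ gives 1 − 0.9 = 0.1
  ¬x: Łukasiewicz ¬ gives 1 − 0.8 = 0.2
  (¬(z → y) ∨ ¬x) = max(0.1, 0.2) = 0.2
  ¬y: Łukasiewicz ¬ gives 1 − 0.4 = 0.6
  ((¬(z → y) ∨ ¬x) ∨ ¬y) = max(0.2, 0.6) = 0.6
  Łukasiewicz value = 0.6
Difference: 0 − 0.6 = -0.60

-0.60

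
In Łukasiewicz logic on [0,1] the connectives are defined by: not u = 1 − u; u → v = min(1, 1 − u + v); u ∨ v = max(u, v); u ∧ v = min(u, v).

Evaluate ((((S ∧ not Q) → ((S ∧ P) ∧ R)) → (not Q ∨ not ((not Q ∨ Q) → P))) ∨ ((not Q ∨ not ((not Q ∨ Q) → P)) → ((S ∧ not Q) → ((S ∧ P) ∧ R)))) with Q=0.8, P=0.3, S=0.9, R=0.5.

1.00

not Q: Łukasiewicz ¬ gives 1 − 0.8 = 0.2
(S ∧ not Q) = min(0.9, 0.2) = 0.2
(S ∧ P) = min(0.9, 0.3) = 0.3
((S ∧ P) ∧ R) = min(0.3, 0.5) = 0.3
((S ∧ not Q) → ((S ∧ P) ∧ R)): min(1, 1 − 0.2 + 0.3) = 1
not Q: Łukasiewicz ¬ gives 1 − 0.8 = 0.2
not Q: Łukasiewicz ¬ gives 1 − 0.8 = 0.2
(not Q ∨ Q) = max(0.2, 0.8) = 0.8
((not Q ∨ Q) → P): min(1, 1 − 0.8 + 0.3) = 0.5
not ((not Q ∨ Q) → P): Łukasiewicz ¬ gives 1 − 0.5 = 0.5
(not Q ∨ not ((not Q ∨ Q) → P)) = max(0.2, 0.5) = 0.5
(((S ∧ not Q) → ((S ∧ P) ∧ R)) → (not Q ∨ not ((not Q ∨ Q) → P))): min(1, 1 − 1 + 0.5) = 0.5
not Q: Łukasiewicz ¬ gives 1 − 0.8 = 0.2
not Q: Łukasiewicz ¬ gives 1 − 0.8 = 0.2
(not Q ∨ Q) = max(0.2, 0.8) = 0.8
((not Q ∨ Q) → P): min(1, 1 − 0.8 + 0.3) = 0.5
not ((not Q ∨ Q) → P): Łukasiewicz ¬ gives 1 − 0.5 = 0.5
(not Q ∨ not ((not Q ∨ Q) → P)) = max(0.2, 0.5) = 0.5
not Q: Łukasiewicz ¬ gives 1 − 0.8 = 0.2
(S ∧ not Q) = min(0.9, 0.2) = 0.2
(S ∧ P) = min(0.9, 0.3) = 0.3
((S ∧ P) ∧ R) = min(0.3, 0.5) = 0.3
((S ∧ not Q) → ((S ∧ P) ∧ R)): min(1, 1 − 0.2 + 0.3) = 1
((not Q ∨ not ((not Q ∨ Q) → P)) → ((S ∧ not Q) → ((S ∧ P) ∧ R))): min(1, 1 − 0.5 + 1) = 1
((((S ∧ not Q) → ((S ∧ P) ∧ R)) → (not Q ∨ not ((not Q ∨ Q) → P))) ∨ ((not Q ∨ not ((not Q ∨ Q) → P)) → ((S ∧ not Q) → ((S ∧ P) ∧ R)))) = max(0.5, 1) = 1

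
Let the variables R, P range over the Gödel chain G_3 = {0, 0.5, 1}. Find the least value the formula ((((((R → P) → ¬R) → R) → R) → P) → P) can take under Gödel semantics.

0.50

The minimum is attained at R = 0.5, P = 0.5:
  (R → P): 0.5 ≤ 0.5, so result = 1
  ¬R: Gödel ¬ of 0.5 = 0 (operand ≠ 0)
  ((R → P) → ¬R): 1 > 0, so result = 0
  (((R → P) → ¬R) → R): 0 ≤ 0.5, so result = 1
  ((((R → P) → ¬R) → R) → R): 1 > 0.5, so result = 0.5
  (((((R → P) → ¬R) → R) → R) → P): 0.5 ≤ 0.5, so result = 1
  ((((((R → P) → ¬R) → R) → R) → P) → P): 1 > 0.5, so result = 0.5
Checking all 9 assignments confirms none give a value below 0.50.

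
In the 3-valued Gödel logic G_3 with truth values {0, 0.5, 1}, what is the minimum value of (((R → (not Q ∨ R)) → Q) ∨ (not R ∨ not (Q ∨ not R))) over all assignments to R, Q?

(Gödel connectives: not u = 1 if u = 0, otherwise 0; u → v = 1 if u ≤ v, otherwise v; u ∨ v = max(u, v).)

The minimum is attained at R = 0.5, Q = 0.5:
  not Q: Gödel ¬ of 0.5 = 0 (operand ≠ 0)
  (not Q ∨ R) = max(0, 0.5) = 0.5
  (R → (not Q ∨ R)): 0.5 ≤ 0.5, so result = 1
  ((R → (not Q ∨ R)) → Q): 1 > 0.5, so result = 0.5
  not R: Gödel ¬ of 0.5 = 0 (operand ≠ 0)
  not R: Gödel ¬ of 0.5 = 0 (operand ≠ 0)
  (Q ∨ not R) = max(0.5, 0) = 0.5
  not (Q ∨ not R): Gödel ¬ of 0.5 = 0 (operand ≠ 0)
  (not R ∨ not (Q ∨ not R)) = max(0, 0) = 0
  (((R → (not Q ∨ R)) → Q) ∨ (not R ∨ not (Q ∨ not R))) = max(0.5, 0) = 0.5
Checking all 9 assignments confirms none give a value below 0.50.

0.50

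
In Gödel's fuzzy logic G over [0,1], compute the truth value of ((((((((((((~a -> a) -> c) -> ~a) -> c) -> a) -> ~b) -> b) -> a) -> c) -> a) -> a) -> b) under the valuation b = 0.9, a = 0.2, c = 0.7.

0.90

~a: Gödel ¬ of 0.2 = 0 (operand ≠ 0)
(~a -> a): 0 ≤ 0.2, so result = 1
((~a -> a) -> c): 1 > 0.7, so result = 0.7
~a: Gödel ¬ of 0.2 = 0 (operand ≠ 0)
(((~a -> a) -> c) -> ~a): 0.7 > 0, so result = 0
((((~a -> a) -> c) -> ~a) -> c): 0 ≤ 0.7, so result = 1
(((((~a -> a) -> c) -> ~a) -> c) -> a): 1 > 0.2, so result = 0.2
~b: Gödel ¬ of 0.9 = 0 (operand ≠ 0)
((((((~a -> a) -> c) -> ~a) -> c) -> a) -> ~b): 0.2 > 0, so result = 0
(((((((~a -> a) -> c) -> ~a) -> c) -> a) -> ~b) -> b): 0 ≤ 0.9, so result = 1
((((((((~a -> a) -> c) -> ~a) -> c) -> a) -> ~b) -> b) -> a): 1 > 0.2, so result = 0.2
(((((((((~a -> a) -> c) -> ~a) -> c) -> a) -> ~b) -> b) -> a) -> c): 0.2 ≤ 0.7, so result = 1
((((((((((~a -> a) -> c) -> ~a) -> c) -> a) -> ~b) -> b) -> a) -> c) -> a): 1 > 0.2, so result = 0.2
(((((((((((~a -> a) -> c) -> ~a) -> c) -> a) -> ~b) -> b) -> a) -> c) -> a) -> a): 0.2 ≤ 0.2, so result = 1
((((((((((((~a -> a) -> c) -> ~a) -> c) -> a) -> ~b) -> b) -> a) -> c) -> a) -> a) -> b): 1 > 0.9, so result = 0.9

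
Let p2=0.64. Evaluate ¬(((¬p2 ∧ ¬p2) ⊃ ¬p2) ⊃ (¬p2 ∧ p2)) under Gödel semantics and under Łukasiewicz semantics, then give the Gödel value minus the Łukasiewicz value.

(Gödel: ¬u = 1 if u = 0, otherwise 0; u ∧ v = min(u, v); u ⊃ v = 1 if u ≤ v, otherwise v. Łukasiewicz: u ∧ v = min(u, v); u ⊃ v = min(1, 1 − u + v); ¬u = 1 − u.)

0.36

Gödel evaluation:
  ¬p2: Gödel ¬ of 0.64 = 0 (operand ≠ 0)
  ¬p2: Gödel ¬ of 0.64 = 0 (operand ≠ 0)
  (¬p2 ∧ ¬p2) = min(0, 0) = 0
  ¬p2: Gödel ¬ of 0.64 = 0 (operand ≠ 0)
  ((¬p2 ∧ ¬p2) ⊃ ¬p2): 0 ≤ 0, so result = 1
  ¬p2: Gödel ¬ of 0.64 = 0 (operand ≠ 0)
  (¬p2 ∧ p2) = min(0, 0.64) = 0
  (((¬p2 ∧ ¬p2) ⊃ ¬p2) ⊃ (¬p2 ∧ p2)): 1 > 0, so result = 0
  ¬(((¬p2 ∧ ¬p2) ⊃ ¬p2) ⊃ (¬p2 ∧ p2)): Gödel ¬ of 0 = 1 (operand is 0)
  Gödel value = 1
Łukasiewicz evaluation:
  ¬p2: Łukasiewicz ¬ gives 1 − 0.64 = 0.36
  ¬p2: Łukasiewicz ¬ gives 1 − 0.64 = 0.36
  (¬p2 ∧ ¬p2) = min(0.36, 0.36) = 0.36
  ¬p2: Łukasiewicz ¬ gives 1 − 0.64 = 0.36
  ((¬p2 ∧ ¬p2) ⊃ ¬p2): min(1, 1 − 0.36 + 0.36) = 1
  ¬p2: Łukasiewicz ¬ gives 1 − 0.64 = 0.36
  (¬p2 ∧ p2) = min(0.36, 0.64) = 0.36
  (((¬p2 ∧ ¬p2) ⊃ ¬p2) ⊃ (¬p2 ∧ p2)): min(1, 1 − 1 + 0.36) = 0.36
  ¬(((¬p2 ∧ ¬p2) ⊃ ¬p2) ⊃ (¬p2 ∧ p2)): Łukasiewicz ¬ gives 1 − 0.36 = 0.64
  Łukasiewicz value = 0.64
Difference: 1 − 0.64 = 0.36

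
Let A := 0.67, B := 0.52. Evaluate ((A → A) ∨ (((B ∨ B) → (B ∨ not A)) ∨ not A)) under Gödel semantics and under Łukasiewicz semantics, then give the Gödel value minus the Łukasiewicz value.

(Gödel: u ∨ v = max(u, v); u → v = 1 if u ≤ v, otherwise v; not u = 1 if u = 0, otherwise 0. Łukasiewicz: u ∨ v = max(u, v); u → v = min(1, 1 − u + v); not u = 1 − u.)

0.00

Gödel evaluation:
  (A → A): 0.67 ≤ 0.67, so result = 1
  (B ∨ B) = max(0.52, 0.52) = 0.52
  not A: Gödel ¬ of 0.67 = 0 (operand ≠ 0)
  (B ∨ not A) = max(0.52, 0) = 0.52
  ((B ∨ B) → (B ∨ not A)): 0.52 ≤ 0.52, so result = 1
  not A: Gödel ¬ of 0.67 = 0 (operand ≠ 0)
  (((B ∨ B) → (B ∨ not A)) ∨ not A) = max(1, 0) = 1
  ((A → A) ∨ (((B ∨ B) → (B ∨ not A)) ∨ not A)) = max(1, 1) = 1
  Gödel value = 1
Łukasiewicz evaluation:
  (A → A): min(1, 1 − 0.67 + 0.67) = 1
  (B ∨ B) = max(0.52, 0.52) = 0.52
  not A: Łukasiewicz ¬ gives 1 − 0.67 = 0.33
  (B ∨ not A) = max(0.52, 0.33) = 0.52
  ((B ∨ B) → (B ∨ not A)): min(1, 1 − 0.52 + 0.52) = 1
  not A: Łukasiewicz ¬ gives 1 − 0.67 = 0.33
  (((B ∨ B) → (B ∨ not A)) ∨ not A) = max(1, 0.33) = 1
  ((A → A) ∨ (((B ∨ B) → (B ∨ not A)) ∨ not A)) = max(1, 1) = 1
  Łukasiewicz value = 1
Difference: 1 − 1 = 0.00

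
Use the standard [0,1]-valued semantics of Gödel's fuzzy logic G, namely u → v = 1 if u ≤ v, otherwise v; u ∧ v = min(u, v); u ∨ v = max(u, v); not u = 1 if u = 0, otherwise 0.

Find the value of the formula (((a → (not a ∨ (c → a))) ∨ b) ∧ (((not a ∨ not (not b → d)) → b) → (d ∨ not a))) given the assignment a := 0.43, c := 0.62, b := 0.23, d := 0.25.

0.25

not a: Gödel ¬ of 0.43 = 0 (operand ≠ 0)
(c → a): 0.62 > 0.43, so result = 0.43
(not a ∨ (c → a)) = max(0, 0.43) = 0.43
(a → (not a ∨ (c → a))): 0.43 ≤ 0.43, so result = 1
((a → (not a ∨ (c → a))) ∨ b) = max(1, 0.23) = 1
not a: Gödel ¬ of 0.43 = 0 (operand ≠ 0)
not b: Gödel ¬ of 0.23 = 0 (operand ≠ 0)
(not b → d): 0 ≤ 0.25, so result = 1
not (not b → d): Gödel ¬ of 1 = 0 (operand ≠ 0)
(not a ∨ not (not b → d)) = max(0, 0) = 0
((not a ∨ not (not b → d)) → b): 0 ≤ 0.23, so result = 1
not a: Gödel ¬ of 0.43 = 0 (operand ≠ 0)
(d ∨ not a) = max(0.25, 0) = 0.25
(((not a ∨ not (not b → d)) → b) → (d ∨ not a)): 1 > 0.25, so result = 0.25
(((a → (not a ∨ (c → a))) ∨ b) ∧ (((not a ∨ not (not b → d)) → b) → (d ∨ not a))) = min(1, 0.25) = 0.25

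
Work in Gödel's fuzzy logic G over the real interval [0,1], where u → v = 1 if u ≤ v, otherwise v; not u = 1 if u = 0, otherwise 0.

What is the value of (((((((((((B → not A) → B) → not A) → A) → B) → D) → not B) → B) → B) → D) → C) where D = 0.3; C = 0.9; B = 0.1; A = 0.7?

not A: Gödel ¬ of 0.7 = 0 (operand ≠ 0)
(B → not A): 0.1 > 0, so result = 0
((B → not A) → B): 0 ≤ 0.1, so result = 1
not A: Gödel ¬ of 0.7 = 0 (operand ≠ 0)
(((B → not A) → B) → not A): 1 > 0, so result = 0
((((B → not A) → B) → not A) → A): 0 ≤ 0.7, so result = 1
(((((B → not A) → B) → not A) → A) → B): 1 > 0.1, so result = 0.1
((((((B → not A) → B) → not A) → A) → B) → D): 0.1 ≤ 0.3, so result = 1
not B: Gödel ¬ of 0.1 = 0 (operand ≠ 0)
(((((((B → not A) → B) → not A) → A) → B) → D) → not B): 1 > 0, so result = 0
((((((((B → not A) → B) → not A) → A) → B) → D) → not B) → B): 0 ≤ 0.1, so result = 1
(((((((((B → not A) → B) → not A) → A) → B) → D) → not B) → B) → B): 1 > 0.1, so result = 0.1
((((((((((B → not A) → B) → not A) → A) → B) → D) → not B) → B) → B) → D): 0.1 ≤ 0.3, so result = 1
(((((((((((B → not A) → B) → not A) → A) → B) → D) → not B) → B) → B) → D) → C): 1 > 0.9, so result = 0.9

0.90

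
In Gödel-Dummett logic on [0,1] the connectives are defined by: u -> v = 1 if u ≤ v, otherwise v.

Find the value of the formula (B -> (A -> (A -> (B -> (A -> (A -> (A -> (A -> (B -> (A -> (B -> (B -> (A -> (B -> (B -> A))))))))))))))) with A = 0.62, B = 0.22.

(B -> A): 0.22 ≤ 0.62, so result = 1
(B -> (B -> A)): 0.22 ≤ 1, so result = 1
(A -> (B -> (B -> A))): 0.62 ≤ 1, so result = 1
(B -> (A -> (B -> (B -> A)))): 0.22 ≤ 1, so result = 1
(B -> (B -> (A -> (B -> (B -> A))))): 0.22 ≤ 1, so result = 1
(A -> (B -> (B -> (A -> (B -> (B -> A)))))): 0.62 ≤ 1, so result = 1
(B -> (A -> (B -> (B -> (A -> (B -> (B -> A))))))): 0.22 ≤ 1, so result = 1
(A -> (B -> (A -> (B -> (B -> (A -> (B -> (B -> A)))))))): 0.62 ≤ 1, so result = 1
(A -> (A -> (B -> (A -> (B -> (B -> (A -> (B -> (B -> A))))))))): 0.62 ≤ 1, so result = 1
(A -> (A -> (A -> (B -> (A -> (B -> (B -> (A -> (B -> (B -> A)))))))))): 0.62 ≤ 1, so result = 1
(A -> (A -> (A -> (A -> (B -> (A -> (B -> (B -> (A -> (B -> (B -> A))))))))))): 0.62 ≤ 1, so result = 1
(B -> (A -> (A -> (A -> (A -> (B -> (A -> (B -> (B -> (A -> (B -> (B -> A)))))))))))): 0.22 ≤ 1, so result = 1
(A -> (B -> (A -> (A -> (A -> (A -> (B -> (A -> (B -> (B -> (A -> (B -> (B -> A))))))))))))): 0.62 ≤ 1, so result = 1
(A -> (A -> (B -> (A -> (A -> (A -> (A -> (B -> (A -> (B -> (B -> (A -> (B -> (B -> A)))))))))))))): 0.62 ≤ 1, so result = 1
(B -> (A -> (A -> (B -> (A -> (A -> (A -> (A -> (B -> (A -> (B -> (B -> (A -> (B -> (B -> A))))))))))))))): 0.22 ≤ 1, so result = 1

1.00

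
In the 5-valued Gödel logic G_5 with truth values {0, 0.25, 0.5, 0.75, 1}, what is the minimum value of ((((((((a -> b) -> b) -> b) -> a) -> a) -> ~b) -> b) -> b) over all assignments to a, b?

0.25

The minimum is attained at a = 0, b = 0.25:
  (a -> b): 0 ≤ 0.25, so result = 1
  ((a -> b) -> b): 1 > 0.25, so result = 0.25
  (((a -> b) -> b) -> b): 0.25 ≤ 0.25, so result = 1
  ((((a -> b) -> b) -> b) -> a): 1 > 0, so result = 0
  (((((a -> b) -> b) -> b) -> a) -> a): 0 ≤ 0, so result = 1
  ~b: Gödel ¬ of 0.25 = 0 (operand ≠ 0)
  ((((((a -> b) -> b) -> b) -> a) -> a) -> ~b): 1 > 0, so result = 0
  (((((((a -> b) -> b) -> b) -> a) -> a) -> ~b) -> b): 0 ≤ 0.25, so result = 1
  ((((((((a -> b) -> b) -> b) -> a) -> a) -> ~b) -> b) -> b): 1 > 0.25, so result = 0.25
Checking all 25 assignments confirms none give a value below 0.25.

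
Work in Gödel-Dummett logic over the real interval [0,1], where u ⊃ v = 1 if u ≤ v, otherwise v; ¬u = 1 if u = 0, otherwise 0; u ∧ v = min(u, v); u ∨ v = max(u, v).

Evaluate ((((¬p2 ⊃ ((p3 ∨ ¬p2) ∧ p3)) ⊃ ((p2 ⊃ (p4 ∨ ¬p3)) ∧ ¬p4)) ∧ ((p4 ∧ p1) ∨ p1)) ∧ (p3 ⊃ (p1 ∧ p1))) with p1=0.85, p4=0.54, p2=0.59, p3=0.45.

¬p2: Gödel ¬ of 0.59 = 0 (operand ≠ 0)
¬p2: Gödel ¬ of 0.59 = 0 (operand ≠ 0)
(p3 ∨ ¬p2) = max(0.45, 0) = 0.45
((p3 ∨ ¬p2) ∧ p3) = min(0.45, 0.45) = 0.45
(¬p2 ⊃ ((p3 ∨ ¬p2) ∧ p3)): 0 ≤ 0.45, so result = 1
¬p3: Gödel ¬ of 0.45 = 0 (operand ≠ 0)
(p4 ∨ ¬p3) = max(0.54, 0) = 0.54
(p2 ⊃ (p4 ∨ ¬p3)): 0.59 > 0.54, so result = 0.54
¬p4: Gödel ¬ of 0.54 = 0 (operand ≠ 0)
((p2 ⊃ (p4 ∨ ¬p3)) ∧ ¬p4) = min(0.54, 0) = 0
((¬p2 ⊃ ((p3 ∨ ¬p2) ∧ p3)) ⊃ ((p2 ⊃ (p4 ∨ ¬p3)) ∧ ¬p4)): 1 > 0, so result = 0
(p4 ∧ p1) = min(0.54, 0.85) = 0.54
((p4 ∧ p1) ∨ p1) = max(0.54, 0.85) = 0.85
(((¬p2 ⊃ ((p3 ∨ ¬p2) ∧ p3)) ⊃ ((p2 ⊃ (p4 ∨ ¬p3)) ∧ ¬p4)) ∧ ((p4 ∧ p1) ∨ p1)) = min(0, 0.85) = 0
(p1 ∧ p1) = min(0.85, 0.85) = 0.85
(p3 ⊃ (p1 ∧ p1)): 0.45 ≤ 0.85, so result = 1
((((¬p2 ⊃ ((p3 ∨ ¬p2) ∧ p3)) ⊃ ((p2 ⊃ (p4 ∨ ¬p3)) ∧ ¬p4)) ∧ ((p4 ∧ p1) ∨ p1)) ∧ (p3 ⊃ (p1 ∧ p1))) = min(0, 1) = 0

0.00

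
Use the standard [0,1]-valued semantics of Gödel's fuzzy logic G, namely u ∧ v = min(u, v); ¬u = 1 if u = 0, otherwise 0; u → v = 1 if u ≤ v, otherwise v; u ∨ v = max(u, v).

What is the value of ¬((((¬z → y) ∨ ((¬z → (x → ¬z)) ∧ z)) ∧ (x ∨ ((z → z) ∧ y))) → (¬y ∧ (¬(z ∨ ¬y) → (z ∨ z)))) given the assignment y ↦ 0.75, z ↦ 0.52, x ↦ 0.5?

1.00

¬z: Gödel ¬ of 0.52 = 0 (operand ≠ 0)
(¬z → y): 0 ≤ 0.75, so result = 1
¬z: Gödel ¬ of 0.52 = 0 (operand ≠ 0)
¬z: Gödel ¬ of 0.52 = 0 (operand ≠ 0)
(x → ¬z): 0.5 > 0, so result = 0
(¬z → (x → ¬z)): 0 ≤ 0, so result = 1
((¬z → (x → ¬z)) ∧ z) = min(1, 0.52) = 0.52
((¬z → y) ∨ ((¬z → (x → ¬z)) ∧ z)) = max(1, 0.52) = 1
(z → z): 0.52 ≤ 0.52, so result = 1
((z → z) ∧ y) = min(1, 0.75) = 0.75
(x ∨ ((z → z) ∧ y)) = max(0.5, 0.75) = 0.75
(((¬z → y) ∨ ((¬z → (x → ¬z)) ∧ z)) ∧ (x ∨ ((z → z) ∧ y))) = min(1, 0.75) = 0.75
¬y: Gödel ¬ of 0.75 = 0 (operand ≠ 0)
¬y: Gödel ¬ of 0.75 = 0 (operand ≠ 0)
(z ∨ ¬y) = max(0.52, 0) = 0.52
¬(z ∨ ¬y): Gödel ¬ of 0.52 = 0 (operand ≠ 0)
(z ∨ z) = max(0.52, 0.52) = 0.52
(¬(z ∨ ¬y) → (z ∨ z)): 0 ≤ 0.52, so result = 1
(¬y ∧ (¬(z ∨ ¬y) → (z ∨ z))) = min(0, 1) = 0
((((¬z → y) ∨ ((¬z → (x → ¬z)) ∧ z)) ∧ (x ∨ ((z → z) ∧ y))) → (¬y ∧ (¬(z ∨ ¬y) → (z ∨ z)))): 0.75 > 0, so result = 0
¬((((¬z → y) ∨ ((¬z → (x → ¬z)) ∧ z)) ∧ (x ∨ ((z → z) ∧ y))) → (¬y ∧ (¬(z ∨ ¬y) → (z ∨ z)))): Gödel ¬ of 0 = 1 (operand is 0)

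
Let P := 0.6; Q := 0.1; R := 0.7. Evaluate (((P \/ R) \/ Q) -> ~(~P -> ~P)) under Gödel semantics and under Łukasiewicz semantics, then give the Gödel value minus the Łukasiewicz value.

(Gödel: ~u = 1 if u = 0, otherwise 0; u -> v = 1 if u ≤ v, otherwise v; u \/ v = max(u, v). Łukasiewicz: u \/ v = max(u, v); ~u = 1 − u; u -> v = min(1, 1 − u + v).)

-0.30

Gödel evaluation:
  (P \/ R) = max(0.6, 0.7) = 0.7
  ((P \/ R) \/ Q) = max(0.7, 0.1) = 0.7
  ~P: Gödel ¬ of 0.6 = 0 (operand ≠ 0)
  ~P: Gödel ¬ of 0.6 = 0 (operand ≠ 0)
  (~P -> ~P): 0 ≤ 0, so result = 1
  ~(~P -> ~P): Gödel ¬ of 1 = 0 (operand ≠ 0)
  (((P \/ R) \/ Q) -> ~(~P -> ~P)): 0.7 > 0, so result = 0
  Gödel value = 0
Łukasiewicz evaluation:
  (P \/ R) = max(0.6, 0.7) = 0.7
  ((P \/ R) \/ Q) = max(0.7, 0.1) = 0.7
  ~P: Łukasiewicz ¬ gives 1 − 0.6 = 0.4
  ~P: Łukasiewicz ¬ gives 1 − 0.6 = 0.4
  (~P -> ~P): min(1, 1 − 0.4 + 0.4) = 1
  ~(~P -> ~P): Łukasiewicz ¬ gives 1 − 1 = 0
  (((P \/ R) \/ Q) -> ~(~P -> ~P)): min(1, 1 − 0.7 + 0) = 0.3
  Łukasiewicz value = 0.3
Difference: 0 − 0.3 = -0.30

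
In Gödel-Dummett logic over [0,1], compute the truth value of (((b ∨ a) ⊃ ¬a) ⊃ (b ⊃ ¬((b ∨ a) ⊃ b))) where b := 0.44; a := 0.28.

1.00

(b ∨ a) = max(0.44, 0.28) = 0.44
¬a: Gödel ¬ of 0.28 = 0 (operand ≠ 0)
((b ∨ a) ⊃ ¬a): 0.44 > 0, so result = 0
(b ∨ a) = max(0.44, 0.28) = 0.44
((b ∨ a) ⊃ b): 0.44 ≤ 0.44, so result = 1
¬((b ∨ a) ⊃ b): Gödel ¬ of 1 = 0 (operand ≠ 0)
(b ⊃ ¬((b ∨ a) ⊃ b)): 0.44 > 0, so result = 0
(((b ∨ a) ⊃ ¬a) ⊃ (b ⊃ ¬((b ∨ a) ⊃ b))): 0 ≤ 0, so result = 1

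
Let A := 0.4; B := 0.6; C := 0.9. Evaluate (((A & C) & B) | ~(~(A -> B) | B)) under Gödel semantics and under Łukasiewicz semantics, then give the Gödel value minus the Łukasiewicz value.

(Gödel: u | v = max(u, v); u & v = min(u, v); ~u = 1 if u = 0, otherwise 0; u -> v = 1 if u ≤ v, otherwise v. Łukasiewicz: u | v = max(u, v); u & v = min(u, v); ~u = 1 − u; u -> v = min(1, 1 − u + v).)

Gödel evaluation:
  (A & C) = min(0.4, 0.9) = 0.4
  ((A & C) & B) = min(0.4, 0.6) = 0.4
  (A -> B): 0.4 ≤ 0.6, so result = 1
  ~(A -> B): Gödel ¬ of 1 = 0 (operand ≠ 0)
  (~(A -> B) | B) = max(0, 0.6) = 0.6
  ~(~(A -> B) | B): Gödel ¬ of 0.6 = 0 (operand ≠ 0)
  (((A & C) & B) | ~(~(A -> B) | B)) = max(0.4, 0) = 0.4
  Gödel value = 0.4
Łukasiewicz evaluation:
  (A & C) = min(0.4, 0.9) = 0.4
  ((A & C) & B) = min(0.4, 0.6) = 0.4
  (A -> B): min(1, 1 − 0.4 + 0.6) = 1
  ~(A -> B): Łukasiewicz ¬ gives 1 − 1 = 0
  (~(A -> B) | B) = max(0, 0.6) = 0.6
  ~(~(A -> B) | B): Łukasiewicz ¬ gives 1 − 0.6 = 0.4
  (((A & C) & B) | ~(~(A -> B) | B)) = max(0.4, 0.4) = 0.4
  Łukasiewicz value = 0.4
Difference: 0.4 − 0.4 = 0.00

0.00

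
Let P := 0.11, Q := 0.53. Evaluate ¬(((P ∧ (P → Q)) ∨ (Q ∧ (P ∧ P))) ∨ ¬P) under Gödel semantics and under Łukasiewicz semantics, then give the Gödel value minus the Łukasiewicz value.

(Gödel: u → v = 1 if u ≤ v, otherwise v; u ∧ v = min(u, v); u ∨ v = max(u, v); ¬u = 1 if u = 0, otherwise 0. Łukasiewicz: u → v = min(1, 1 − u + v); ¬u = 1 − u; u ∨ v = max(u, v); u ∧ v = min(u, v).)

-0.11

Gödel evaluation:
  (P → Q): 0.11 ≤ 0.53, so result = 1
  (P ∧ (P → Q)) = min(0.11, 1) = 0.11
  (P ∧ P) = min(0.11, 0.11) = 0.11
  (Q ∧ (P ∧ P)) = min(0.53, 0.11) = 0.11
  ((P ∧ (P → Q)) ∨ (Q ∧ (P ∧ P))) = max(0.11, 0.11) = 0.11
  ¬P: Gödel ¬ of 0.11 = 0 (operand ≠ 0)
  (((P ∧ (P → Q)) ∨ (Q ∧ (P ∧ P))) ∨ ¬P) = max(0.11, 0) = 0.11
  ¬(((P ∧ (P → Q)) ∨ (Q ∧ (P ∧ P))) ∨ ¬P): Gödel ¬ of 0.11 = 0 (operand ≠ 0)
  Gödel value = 0
Łukasiewicz evaluation:
  (P → Q): min(1, 1 − 0.11 + 0.53) = 1
  (P ∧ (P → Q)) = min(0.11, 1) = 0.11
  (P ∧ P) = min(0.11, 0.11) = 0.11
  (Q ∧ (P ∧ P)) = min(0.53, 0.11) = 0.11
  ((P ∧ (P → Q)) ∨ (Q ∧ (P ∧ P))) = max(0.11, 0.11) = 0.11
  ¬P: Łukasiewicz ¬ gives 1 − 0.11 = 0.89
  (((P ∧ (P → Q)) ∨ (Q ∧ (P ∧ P))) ∨ ¬P) = max(0.11, 0.89) = 0.89
  ¬(((P ∧ (P → Q)) ∨ (Q ∧ (P ∧ P))) ∨ ¬P): Łukasiewicz ¬ gives 1 − 0.89 = 0.11
  Łukasiewicz value = 0.11
Difference: 0 − 0.11 = -0.11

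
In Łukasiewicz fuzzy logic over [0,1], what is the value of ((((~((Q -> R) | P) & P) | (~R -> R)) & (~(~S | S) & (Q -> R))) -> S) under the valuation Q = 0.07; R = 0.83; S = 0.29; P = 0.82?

(Q -> R): min(1, 1 − 0.07 + 0.83) = 1
((Q -> R) | P) = max(1, 0.82) = 1
~((Q -> R) | P): Łukasiewicz ¬ gives 1 − 1 = 0
(~((Q -> R) | P) & P) = min(0, 0.82) = 0
~R: Łukasiewicz ¬ gives 1 − 0.83 = 0.17
(~R -> R): min(1, 1 − 0.17 + 0.83) = 1
((~((Q -> R) | P) & P) | (~R -> R)) = max(0, 1) = 1
~S: Łukasiewicz ¬ gives 1 − 0.29 = 0.71
(~S | S) = max(0.71, 0.29) = 0.71
~(~S | S): Łukasiewicz ¬ gives 1 − 0.71 = 0.29
(Q -> R): min(1, 1 − 0.07 + 0.83) = 1
(~(~S | S) & (Q -> R)) = min(0.29, 1) = 0.29
(((~((Q -> R) | P) & P) | (~R -> R)) & (~(~S | S) & (Q -> R))) = min(1, 0.29) = 0.29
((((~((Q -> R) | P) & P) | (~R -> R)) & (~(~S | S) & (Q -> R))) -> S): min(1, 1 − 0.29 + 0.29) = 1

1.00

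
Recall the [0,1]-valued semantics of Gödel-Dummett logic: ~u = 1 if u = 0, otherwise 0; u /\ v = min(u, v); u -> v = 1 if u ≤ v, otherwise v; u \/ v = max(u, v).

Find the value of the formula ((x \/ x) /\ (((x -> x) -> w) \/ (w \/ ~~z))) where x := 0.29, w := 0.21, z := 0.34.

(x \/ x) = max(0.29, 0.29) = 0.29
(x -> x): 0.29 ≤ 0.29, so result = 1
((x -> x) -> w): 1 > 0.21, so result = 0.21
~z: Gödel ¬ of 0.34 = 0 (operand ≠ 0)
~~z: Gödel ¬ of 0 = 1 (operand is 0)
(w \/ ~~z) = max(0.21, 1) = 1
(((x -> x) -> w) \/ (w \/ ~~z)) = max(0.21, 1) = 1
((x \/ x) /\ (((x -> x) -> w) \/ (w \/ ~~z))) = min(0.29, 1) = 0.29

0.29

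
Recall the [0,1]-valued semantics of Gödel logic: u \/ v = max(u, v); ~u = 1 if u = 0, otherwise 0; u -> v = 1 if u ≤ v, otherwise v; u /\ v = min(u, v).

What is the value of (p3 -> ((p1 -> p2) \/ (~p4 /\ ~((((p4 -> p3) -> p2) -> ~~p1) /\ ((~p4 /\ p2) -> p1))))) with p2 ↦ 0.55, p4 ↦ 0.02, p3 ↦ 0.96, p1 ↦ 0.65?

(p1 -> p2): 0.65 > 0.55, so result = 0.55
~p4: Gödel ¬ of 0.02 = 0 (operand ≠ 0)
(p4 -> p3): 0.02 ≤ 0.96, so result = 1
((p4 -> p3) -> p2): 1 > 0.55, so result = 0.55
~p1: Gödel ¬ of 0.65 = 0 (operand ≠ 0)
~~p1: Gödel ¬ of 0 = 1 (operand is 0)
(((p4 -> p3) -> p2) -> ~~p1): 0.55 ≤ 1, so result = 1
~p4: Gödel ¬ of 0.02 = 0 (operand ≠ 0)
(~p4 /\ p2) = min(0, 0.55) = 0
((~p4 /\ p2) -> p1): 0 ≤ 0.65, so result = 1
((((p4 -> p3) -> p2) -> ~~p1) /\ ((~p4 /\ p2) -> p1)) = min(1, 1) = 1
~((((p4 -> p3) -> p2) -> ~~p1) /\ ((~p4 /\ p2) -> p1)): Gödel ¬ of 1 = 0 (operand ≠ 0)
(~p4 /\ ~((((p4 -> p3) -> p2) -> ~~p1) /\ ((~p4 /\ p2) -> p1))) = min(0, 0) = 0
((p1 -> p2) \/ (~p4 /\ ~((((p4 -> p3) -> p2) -> ~~p1) /\ ((~p4 /\ p2) -> p1)))) = max(0.55, 0) = 0.55
(p3 -> ((p1 -> p2) \/ (~p4 /\ ~((((p4 -> p3) -> p2) -> ~~p1) /\ ((~p4 /\ p2) -> p1))))): 0.96 > 0.55, so result = 0.55

0.55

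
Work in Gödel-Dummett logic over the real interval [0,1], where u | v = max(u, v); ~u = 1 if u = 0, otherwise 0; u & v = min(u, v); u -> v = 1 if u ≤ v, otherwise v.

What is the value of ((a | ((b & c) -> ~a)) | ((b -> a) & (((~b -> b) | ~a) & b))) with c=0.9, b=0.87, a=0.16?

(b & c) = min(0.87, 0.9) = 0.87
~a: Gödel ¬ of 0.16 = 0 (operand ≠ 0)
((b & c) -> ~a): 0.87 > 0, so result = 0
(a | ((b & c) -> ~a)) = max(0.16, 0) = 0.16
(b -> a): 0.87 > 0.16, so result = 0.16
~b: Gödel ¬ of 0.87 = 0 (operand ≠ 0)
(~b -> b): 0 ≤ 0.87, so result = 1
~a: Gödel ¬ of 0.16 = 0 (operand ≠ 0)
((~b -> b) | ~a) = max(1, 0) = 1
(((~b -> b) | ~a) & b) = min(1, 0.87) = 0.87
((b -> a) & (((~b -> b) | ~a) & b)) = min(0.16, 0.87) = 0.16
((a | ((b & c) -> ~a)) | ((b -> a) & (((~b -> b) | ~a) & b))) = max(0.16, 0.16) = 0.16

0.16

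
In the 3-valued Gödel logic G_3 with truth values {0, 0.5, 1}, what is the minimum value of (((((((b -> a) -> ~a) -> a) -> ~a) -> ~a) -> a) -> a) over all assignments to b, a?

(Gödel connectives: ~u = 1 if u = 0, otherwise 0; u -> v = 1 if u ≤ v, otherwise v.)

1.00

Every assignment gives 1. For instance at b = 0, a = 0:
  (b -> a): 0 ≤ 0, so result = 1
  ~a: Gödel ¬ of 0 = 1 (operand is 0)
  ((b -> a) -> ~a): 1 ≤ 1, so result = 1
  (((b -> a) -> ~a) -> a): 1 > 0, so result = 0
  ~a: Gödel ¬ of 0 = 1 (operand is 0)
  ((((b -> a) -> ~a) -> a) -> ~a): 0 ≤ 1, so result = 1
  ~a: Gödel ¬ of 0 = 1 (operand is 0)
  (((((b -> a) -> ~a) -> a) -> ~a) -> ~a): 1 ≤ 1, so result = 1
  ((((((b -> a) -> ~a) -> a) -> ~a) -> ~a) -> a): 1 > 0, so result = 0
  (((((((b -> a) -> ~a) -> a) -> ~a) -> ~a) -> a) -> a): 0 ≤ 0, so result = 1
All 9 assignments give value 1 — the formula is a G_3-tautology.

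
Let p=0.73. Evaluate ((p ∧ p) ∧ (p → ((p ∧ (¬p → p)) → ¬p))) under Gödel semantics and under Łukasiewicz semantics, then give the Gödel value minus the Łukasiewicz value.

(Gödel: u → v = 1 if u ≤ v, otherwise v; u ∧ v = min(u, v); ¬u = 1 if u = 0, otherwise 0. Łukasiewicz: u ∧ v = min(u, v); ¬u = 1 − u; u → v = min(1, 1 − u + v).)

-0.73

Gödel evaluation:
  (p ∧ p) = min(0.73, 0.73) = 0.73
  ¬p: Gödel ¬ of 0.73 = 0 (operand ≠ 0)
  (¬p → p): 0 ≤ 0.73, so result = 1
  (p ∧ (¬p → p)) = min(0.73, 1) = 0.73
  ¬p: Gödel ¬ of 0.73 = 0 (operand ≠ 0)
  ((p ∧ (¬p → p)) → ¬p): 0.73 > 0, so result = 0
  (p → ((p ∧ (¬p → p)) → ¬p)): 0.73 > 0, so result = 0
  ((p ∧ p) ∧ (p → ((p ∧ (¬p → p)) → ¬p))) = min(0.73, 0) = 0
  Gödel value = 0
Łukasiewicz evaluation:
  (p ∧ p) = min(0.73, 0.73) = 0.73
  ¬p: Łukasiewicz ¬ gives 1 − 0.73 = 0.27
  (¬p → p): min(1, 1 − 0.27 + 0.73) = 1
  (p ∧ (¬p → p)) = min(0.73, 1) = 0.73
  ¬p: Łukasiewicz ¬ gives 1 − 0.73 = 0.27
  ((p ∧ (¬p → p)) → ¬p): min(1, 1 − 0.73 + 0.27) = 0.54
  (p → ((p ∧ (¬p → p)) → ¬p)): min(1, 1 − 0.73 + 0.54) = 0.81
  ((p ∧ p) ∧ (p → ((p ∧ (¬p → p)) → ¬p))) = min(0.73, 0.81) = 0.73
  Łukasiewicz value = 0.73
Difference: 0 − 0.73 = -0.73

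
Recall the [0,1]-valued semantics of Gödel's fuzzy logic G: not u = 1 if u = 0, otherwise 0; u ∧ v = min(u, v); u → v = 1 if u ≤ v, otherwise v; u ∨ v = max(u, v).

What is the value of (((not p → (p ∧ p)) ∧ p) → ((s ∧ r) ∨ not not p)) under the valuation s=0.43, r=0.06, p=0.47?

1.00

not p: Gödel ¬ of 0.47 = 0 (operand ≠ 0)
(p ∧ p) = min(0.47, 0.47) = 0.47
(not p → (p ∧ p)): 0 ≤ 0.47, so result = 1
((not p → (p ∧ p)) ∧ p) = min(1, 0.47) = 0.47
(s ∧ r) = min(0.43, 0.06) = 0.06
not p: Gödel ¬ of 0.47 = 0 (operand ≠ 0)
not not p: Gödel ¬ of 0 = 1 (operand is 0)
((s ∧ r) ∨ not not p) = max(0.06, 1) = 1
(((not p → (p ∧ p)) ∧ p) → ((s ∧ r) ∨ not not p)): 0.47 ≤ 1, so result = 1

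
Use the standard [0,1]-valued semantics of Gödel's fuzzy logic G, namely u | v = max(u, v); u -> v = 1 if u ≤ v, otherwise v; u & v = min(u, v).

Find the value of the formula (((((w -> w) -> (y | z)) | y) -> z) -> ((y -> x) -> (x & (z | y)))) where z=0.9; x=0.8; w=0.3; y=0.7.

0.80

(w -> w): 0.3 ≤ 0.3, so result = 1
(y | z) = max(0.7, 0.9) = 0.9
((w -> w) -> (y | z)): 1 > 0.9, so result = 0.9
(((w -> w) -> (y | z)) | y) = max(0.9, 0.7) = 0.9
((((w -> w) -> (y | z)) | y) -> z): 0.9 ≤ 0.9, so result = 1
(y -> x): 0.7 ≤ 0.8, so result = 1
(z | y) = max(0.9, 0.7) = 0.9
(x & (z | y)) = min(0.8, 0.9) = 0.8
((y -> x) -> (x & (z | y))): 1 > 0.8, so result = 0.8
(((((w -> w) -> (y | z)) | y) -> z) -> ((y -> x) -> (x & (z | y)))): 1 > 0.8, so result = 0.8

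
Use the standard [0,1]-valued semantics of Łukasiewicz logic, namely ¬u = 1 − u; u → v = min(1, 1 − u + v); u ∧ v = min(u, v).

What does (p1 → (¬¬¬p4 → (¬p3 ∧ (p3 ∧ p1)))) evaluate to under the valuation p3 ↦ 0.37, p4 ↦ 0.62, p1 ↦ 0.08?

1.00

¬p4: Łukasiewicz ¬ gives 1 − 0.62 = 0.38
¬¬p4: Łukasiewicz ¬ gives 1 − 0.38 = 0.62
¬¬¬p4: Łukasiewicz ¬ gives 1 − 0.62 = 0.38
¬p3: Łukasiewicz ¬ gives 1 − 0.37 = 0.63
(p3 ∧ p1) = min(0.37, 0.08) = 0.08
(¬p3 ∧ (p3 ∧ p1)) = min(0.63, 0.08) = 0.08
(¬¬¬p4 → (¬p3 ∧ (p3 ∧ p1))): min(1, 1 − 0.38 + 0.08) = 0.7
(p1 → (¬¬¬p4 → (¬p3 ∧ (p3 ∧ p1)))): min(1, 1 − 0.08 + 0.7) = 1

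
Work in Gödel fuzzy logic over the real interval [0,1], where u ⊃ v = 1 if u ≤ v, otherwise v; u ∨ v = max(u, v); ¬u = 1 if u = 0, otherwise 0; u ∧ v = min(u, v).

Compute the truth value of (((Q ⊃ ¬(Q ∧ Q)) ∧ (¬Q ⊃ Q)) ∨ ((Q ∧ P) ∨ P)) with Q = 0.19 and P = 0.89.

(Q ∧ Q) = min(0.19, 0.19) = 0.19
¬(Q ∧ Q): Gödel ¬ of 0.19 = 0 (operand ≠ 0)
(Q ⊃ ¬(Q ∧ Q)): 0.19 > 0, so result = 0
¬Q: Gödel ¬ of 0.19 = 0 (operand ≠ 0)
(¬Q ⊃ Q): 0 ≤ 0.19, so result = 1
((Q ⊃ ¬(Q ∧ Q)) ∧ (¬Q ⊃ Q)) = min(0, 1) = 0
(Q ∧ P) = min(0.19, 0.89) = 0.19
((Q ∧ P) ∨ P) = max(0.19, 0.89) = 0.89
(((Q ⊃ ¬(Q ∧ Q)) ∧ (¬Q ⊃ Q)) ∨ ((Q ∧ P) ∨ P)) = max(0, 0.89) = 0.89

0.89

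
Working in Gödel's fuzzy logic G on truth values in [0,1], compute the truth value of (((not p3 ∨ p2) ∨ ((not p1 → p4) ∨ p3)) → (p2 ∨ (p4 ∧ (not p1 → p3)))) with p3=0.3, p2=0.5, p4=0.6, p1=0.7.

0.60

not p3: Gödel ¬ of 0.3 = 0 (operand ≠ 0)
(not p3 ∨ p2) = max(0, 0.5) = 0.5
not p1: Gödel ¬ of 0.7 = 0 (operand ≠ 0)
(not p1 → p4): 0 ≤ 0.6, so result = 1
((not p1 → p4) ∨ p3) = max(1, 0.3) = 1
((not p3 ∨ p2) ∨ ((not p1 → p4) ∨ p3)) = max(0.5, 1) = 1
not p1: Gödel ¬ of 0.7 = 0 (operand ≠ 0)
(not p1 → p3): 0 ≤ 0.3, so result = 1
(p4 ∧ (not p1 → p3)) = min(0.6, 1) = 0.6
(p2 ∨ (p4 ∧ (not p1 → p3))) = max(0.5, 0.6) = 0.6
(((not p3 ∨ p2) ∨ ((not p1 → p4) ∨ p3)) → (p2 ∨ (p4 ∧ (not p1 → p3)))): 1 > 0.6, so result = 0.6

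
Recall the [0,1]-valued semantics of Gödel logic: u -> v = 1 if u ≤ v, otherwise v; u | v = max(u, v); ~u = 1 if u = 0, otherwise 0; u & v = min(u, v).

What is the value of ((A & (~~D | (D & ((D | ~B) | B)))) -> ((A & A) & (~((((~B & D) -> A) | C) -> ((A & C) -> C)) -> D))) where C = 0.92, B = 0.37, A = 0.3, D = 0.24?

~D: Gödel ¬ of 0.24 = 0 (operand ≠ 0)
~~D: Gödel ¬ of 0 = 1 (operand is 0)
~B: Gödel ¬ of 0.37 = 0 (operand ≠ 0)
(D | ~B) = max(0.24, 0) = 0.24
((D | ~B) | B) = max(0.24, 0.37) = 0.37
(D & ((D | ~B) | B)) = min(0.24, 0.37) = 0.24
(~~D | (D & ((D | ~B) | B))) = max(1, 0.24) = 1
(A & (~~D | (D & ((D | ~B) | B)))) = min(0.3, 1) = 0.3
(A & A) = min(0.3, 0.3) = 0.3
~B: Gödel ¬ of 0.37 = 0 (operand ≠ 0)
(~B & D) = min(0, 0.24) = 0
((~B & D) -> A): 0 ≤ 0.3, so result = 1
(((~B & D) -> A) | C) = max(1, 0.92) = 1
(A & C) = min(0.3, 0.92) = 0.3
((A & C) -> C): 0.3 ≤ 0.92, so result = 1
((((~B & D) -> A) | C) -> ((A & C) -> C)): 1 ≤ 1, so result = 1
~((((~B & D) -> A) | C) -> ((A & C) -> C)): Gödel ¬ of 1 = 0 (operand ≠ 0)
(~((((~B & D) -> A) | C) -> ((A & C) -> C)) -> D): 0 ≤ 0.24, so result = 1
((A & A) & (~((((~B & D) -> A) | C) -> ((A & C) -> C)) -> D)) = min(0.3, 1) = 0.3
((A & (~~D | (D & ((D | ~B) | B)))) -> ((A & A) & (~((((~B & D) -> A) | C) -> ((A & C) -> C)) -> D))): 0.3 ≤ 0.3, so result = 1

1.00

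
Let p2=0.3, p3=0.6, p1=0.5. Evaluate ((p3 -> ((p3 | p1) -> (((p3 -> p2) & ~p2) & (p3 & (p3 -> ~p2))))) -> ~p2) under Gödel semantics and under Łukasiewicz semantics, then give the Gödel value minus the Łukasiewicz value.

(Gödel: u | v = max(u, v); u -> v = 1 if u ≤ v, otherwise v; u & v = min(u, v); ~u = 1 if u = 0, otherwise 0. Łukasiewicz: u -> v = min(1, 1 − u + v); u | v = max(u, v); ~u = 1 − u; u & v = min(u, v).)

Gödel evaluation:
  (p3 | p1) = max(0.6, 0.5) = 0.6
  (p3 -> p2): 0.6 > 0.3, so result = 0.3
  ~p2: Gödel ¬ of 0.3 = 0 (operand ≠ 0)
  ((p3 -> p2) & ~p2) = min(0.3, 0) = 0
  ~p2: Gödel ¬ of 0.3 = 0 (operand ≠ 0)
  (p3 -> ~p2): 0.6 > 0, so result = 0
  (p3 & (p3 -> ~p2)) = min(0.6, 0) = 0
  (((p3 -> p2) & ~p2) & (p3 & (p3 -> ~p2))) = min(0, 0) = 0
  ((p3 | p1) -> (((p3 -> p2) & ~p2) & (p3 & (p3 -> ~p2)))): 0.6 > 0, so result = 0
  (p3 -> ((p3 | p1) -> (((p3 -> p2) & ~p2) & (p3 & (p3 -> ~p2))))): 0.6 > 0, so result = 0
  ~p2: Gödel ¬ of 0.3 = 0 (operand ≠ 0)
  ((p3 -> ((p3 | p1) -> (((p3 -> p2) & ~p2) & (p3 & (p3 -> ~p2))))) -> ~p2): 0 ≤ 0, so result = 1
  Gödel value = 1
Łukasiewicz evaluation:
  (p3 | p1) = max(0.6, 0.5) = 0.6
  (p3 -> p2): min(1, 1 − 0.6 + 0.3) = 0.7
  ~p2: Łukasiewicz ¬ gives 1 − 0.3 = 0.7
  ((p3 -> p2) & ~p2) = min(0.7, 0.7) = 0.7
  ~p2: Łukasiewicz ¬ gives 1 − 0.3 = 0.7
  (p3 -> ~p2): min(1, 1 − 0.6 + 0.7) = 1
  (p3 & (p3 -> ~p2)) = min(0.6, 1) = 0.6
  (((p3 -> p2) & ~p2) & (p3 & (p3 -> ~p2))) = min(0.7, 0.6) = 0.6
  ((p3 | p1) -> (((p3 -> p2) & ~p2) & (p3 & (p3 -> ~p2)))): min(1, 1 − 0.6 + 0.6) = 1
  (p3 -> ((p3 | p1) -> (((p3 -> p2) & ~p2) & (p3 & (p3 -> ~p2))))): min(1, 1 − 0.6 + 1) = 1
  ~p2: Łukasiewicz ¬ gives 1 − 0.3 = 0.7
  ((p3 -> ((p3 | p1) -> (((p3 -> p2) & ~p2) & (p3 & (p3 -> ~p2))))) -> ~p2): min(1, 1 − 1 + 0.7) = 0.7
  Łukasiewicz value = 0.7
Difference: 1 − 0.7 = 0.30

0.30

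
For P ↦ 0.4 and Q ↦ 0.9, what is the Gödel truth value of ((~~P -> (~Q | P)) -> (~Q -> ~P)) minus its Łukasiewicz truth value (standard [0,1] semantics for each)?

Gödel evaluation:
  ~P: Gödel ¬ of 0.4 = 0 (operand ≠ 0)
  ~~P: Gödel ¬ of 0 = 1 (operand is 0)
  ~Q: Gödel ¬ of 0.9 = 0 (operand ≠ 0)
  (~Q | P) = max(0, 0.4) = 0.4
  (~~P -> (~Q | P)): 1 > 0.4, so result = 0.4
  ~Q: Gödel ¬ of 0.9 = 0 (operand ≠ 0)
  ~P: Gödel ¬ of 0.4 = 0 (operand ≠ 0)
  (~Q -> ~P): 0 ≤ 0, so result = 1
  ((~~P -> (~Q | P)) -> (~Q -> ~P)): 0.4 ≤ 1, so result = 1
  Gödel value = 1
Łukasiewicz evaluation:
  ~P: Łukasiewicz ¬ gives 1 − 0.4 = 0.6
  ~~P: Łukasiewicz ¬ gives 1 − 0.6 = 0.4
  ~Q: Łukasiewicz ¬ gives 1 − 0.9 = 0.1
  (~Q | P) = max(0.1, 0.4) = 0.4
  (~~P -> (~Q | P)): min(1, 1 − 0.4 + 0.4) = 1
  ~Q: Łukasiewicz ¬ gives 1 − 0.9 = 0.1
  ~P: Łukasiewicz ¬ gives 1 − 0.4 = 0.6
  (~Q -> ~P): min(1, 1 − 0.1 + 0.6) = 1
  ((~~P -> (~Q | P)) -> (~Q -> ~P)): min(1, 1 − 1 + 1) = 1
  Łukasiewicz value = 1
Difference: 1 − 1 = 0.00

0.00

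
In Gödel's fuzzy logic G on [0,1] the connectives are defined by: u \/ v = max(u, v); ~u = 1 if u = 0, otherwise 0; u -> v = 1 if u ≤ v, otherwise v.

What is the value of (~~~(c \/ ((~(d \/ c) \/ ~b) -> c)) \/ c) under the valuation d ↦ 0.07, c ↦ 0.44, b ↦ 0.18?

0.44

(d \/ c) = max(0.07, 0.44) = 0.44
~(d \/ c): Gödel ¬ of 0.44 = 0 (operand ≠ 0)
~b: Gödel ¬ of 0.18 = 0 (operand ≠ 0)
(~(d \/ c) \/ ~b) = max(0, 0) = 0
((~(d \/ c) \/ ~b) -> c): 0 ≤ 0.44, so result = 1
(c \/ ((~(d \/ c) \/ ~b) -> c)) = max(0.44, 1) = 1
~(c \/ ((~(d \/ c) \/ ~b) -> c)): Gödel ¬ of 1 = 0 (operand ≠ 0)
~~(c \/ ((~(d \/ c) \/ ~b) -> c)): Gödel ¬ of 0 = 1 (operand is 0)
~~~(c \/ ((~(d \/ c) \/ ~b) -> c)): Gödel ¬ of 1 = 0 (operand ≠ 0)
(~~~(c \/ ((~(d \/ c) \/ ~b) -> c)) \/ c) = max(0, 0.44) = 0.44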